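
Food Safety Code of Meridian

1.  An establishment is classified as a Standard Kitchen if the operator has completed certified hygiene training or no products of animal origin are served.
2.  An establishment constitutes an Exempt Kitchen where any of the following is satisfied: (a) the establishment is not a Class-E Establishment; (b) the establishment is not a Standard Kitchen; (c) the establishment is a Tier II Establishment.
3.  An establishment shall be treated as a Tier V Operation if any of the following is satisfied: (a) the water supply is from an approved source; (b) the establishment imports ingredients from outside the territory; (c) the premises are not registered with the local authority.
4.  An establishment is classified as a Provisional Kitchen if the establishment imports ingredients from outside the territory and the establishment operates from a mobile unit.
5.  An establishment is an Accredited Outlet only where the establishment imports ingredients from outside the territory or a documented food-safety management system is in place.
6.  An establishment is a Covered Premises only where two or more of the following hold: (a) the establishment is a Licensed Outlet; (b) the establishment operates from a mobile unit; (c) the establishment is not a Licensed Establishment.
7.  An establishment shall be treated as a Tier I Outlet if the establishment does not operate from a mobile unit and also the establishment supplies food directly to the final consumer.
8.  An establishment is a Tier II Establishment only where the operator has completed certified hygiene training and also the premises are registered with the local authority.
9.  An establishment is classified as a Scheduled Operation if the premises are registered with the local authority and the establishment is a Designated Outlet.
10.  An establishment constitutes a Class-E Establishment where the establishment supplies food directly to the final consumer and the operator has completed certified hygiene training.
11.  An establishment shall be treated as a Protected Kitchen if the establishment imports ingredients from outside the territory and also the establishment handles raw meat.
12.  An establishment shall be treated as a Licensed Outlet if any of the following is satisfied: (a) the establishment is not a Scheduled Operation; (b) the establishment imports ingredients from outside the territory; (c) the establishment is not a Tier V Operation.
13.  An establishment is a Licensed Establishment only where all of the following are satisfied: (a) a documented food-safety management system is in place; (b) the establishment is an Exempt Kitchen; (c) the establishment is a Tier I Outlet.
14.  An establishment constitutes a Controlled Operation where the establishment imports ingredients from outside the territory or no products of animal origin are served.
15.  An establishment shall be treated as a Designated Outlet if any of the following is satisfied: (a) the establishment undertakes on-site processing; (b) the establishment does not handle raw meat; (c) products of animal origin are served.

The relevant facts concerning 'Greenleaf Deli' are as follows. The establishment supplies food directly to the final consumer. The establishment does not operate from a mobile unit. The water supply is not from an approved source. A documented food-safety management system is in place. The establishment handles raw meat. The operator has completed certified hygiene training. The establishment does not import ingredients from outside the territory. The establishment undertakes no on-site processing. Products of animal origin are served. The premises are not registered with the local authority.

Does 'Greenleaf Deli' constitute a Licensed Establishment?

No

paragraph 10 — Class-E Establishment: [the establishment supplies food directly to the final consumer? yes] AND [the operator has completed certified hygiene training? yes] → satisfied.
paragraph 1 — Standard Kitchen: [the operator has completed certified hygiene training? yes] OR [no products of animal origin are served? no] → satisfied.
paragraph 8 — Tier II Establishment: [the operator has completed certified hygiene training? yes] AND [the premises are registered with the local authority? no] → not satisfied.
paragraph 2 — Exempt Kitchen: [not a Class-E Establishment (paragraph 10)? no] OR [not a Standard Kitchen (paragraph 1)? no] OR [Tier II Establishment (paragraph 8)? no] → not satisfied.
paragraph 7 — Tier I Outlet: [the establishment does not operate from a mobile unit? yes] AND [the establishment supplies food directly to the final consumer? yes] → satisfied.
paragraph 13 — Licensed Establishment: [a documented food-safety management system is in place? yes] AND [Exempt Kitchen (paragraph 2)? no] AND [Tier I Outlet (paragraph 7)? yes] → not satisfied.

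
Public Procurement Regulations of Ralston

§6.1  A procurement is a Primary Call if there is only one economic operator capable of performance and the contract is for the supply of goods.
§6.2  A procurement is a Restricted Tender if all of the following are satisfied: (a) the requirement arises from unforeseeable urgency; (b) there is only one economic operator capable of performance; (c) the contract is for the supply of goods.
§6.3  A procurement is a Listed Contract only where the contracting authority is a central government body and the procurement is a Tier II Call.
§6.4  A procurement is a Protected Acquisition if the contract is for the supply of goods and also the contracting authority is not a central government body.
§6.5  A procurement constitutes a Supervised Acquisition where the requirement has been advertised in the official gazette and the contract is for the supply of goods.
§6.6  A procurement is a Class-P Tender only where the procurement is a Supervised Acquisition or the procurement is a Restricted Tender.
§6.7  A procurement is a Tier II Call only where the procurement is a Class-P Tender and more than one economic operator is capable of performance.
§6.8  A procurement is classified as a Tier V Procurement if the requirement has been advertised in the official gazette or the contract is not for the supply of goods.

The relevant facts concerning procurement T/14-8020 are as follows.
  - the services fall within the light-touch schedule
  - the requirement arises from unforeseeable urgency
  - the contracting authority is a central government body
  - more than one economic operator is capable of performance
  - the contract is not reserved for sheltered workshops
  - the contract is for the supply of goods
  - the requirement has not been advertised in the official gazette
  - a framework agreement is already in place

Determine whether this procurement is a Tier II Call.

No

§6.5 — Supervised Acquisition: [the requirement has been advertised in the official gazette? no] AND [the contract is for the supply of goods? yes] → not satisfied.
§6.2 — Restricted Tender: [the requirement arises from unforeseeable urgency? yes] AND [there is only one economic operator capable of performance? no] AND [the contract is for the supply of goods? yes] → not satisfied.
§6.6 — Class-P Tender: [Supervised Acquisition (§6.5)? no] OR [Restricted Tender (§6.2)? no] → not satisfied.
§6.7 — Tier II Call: [Class-P Tender (§6.6)? no] AND [more than one economic operator is capable of performance? yes] → not satisfied.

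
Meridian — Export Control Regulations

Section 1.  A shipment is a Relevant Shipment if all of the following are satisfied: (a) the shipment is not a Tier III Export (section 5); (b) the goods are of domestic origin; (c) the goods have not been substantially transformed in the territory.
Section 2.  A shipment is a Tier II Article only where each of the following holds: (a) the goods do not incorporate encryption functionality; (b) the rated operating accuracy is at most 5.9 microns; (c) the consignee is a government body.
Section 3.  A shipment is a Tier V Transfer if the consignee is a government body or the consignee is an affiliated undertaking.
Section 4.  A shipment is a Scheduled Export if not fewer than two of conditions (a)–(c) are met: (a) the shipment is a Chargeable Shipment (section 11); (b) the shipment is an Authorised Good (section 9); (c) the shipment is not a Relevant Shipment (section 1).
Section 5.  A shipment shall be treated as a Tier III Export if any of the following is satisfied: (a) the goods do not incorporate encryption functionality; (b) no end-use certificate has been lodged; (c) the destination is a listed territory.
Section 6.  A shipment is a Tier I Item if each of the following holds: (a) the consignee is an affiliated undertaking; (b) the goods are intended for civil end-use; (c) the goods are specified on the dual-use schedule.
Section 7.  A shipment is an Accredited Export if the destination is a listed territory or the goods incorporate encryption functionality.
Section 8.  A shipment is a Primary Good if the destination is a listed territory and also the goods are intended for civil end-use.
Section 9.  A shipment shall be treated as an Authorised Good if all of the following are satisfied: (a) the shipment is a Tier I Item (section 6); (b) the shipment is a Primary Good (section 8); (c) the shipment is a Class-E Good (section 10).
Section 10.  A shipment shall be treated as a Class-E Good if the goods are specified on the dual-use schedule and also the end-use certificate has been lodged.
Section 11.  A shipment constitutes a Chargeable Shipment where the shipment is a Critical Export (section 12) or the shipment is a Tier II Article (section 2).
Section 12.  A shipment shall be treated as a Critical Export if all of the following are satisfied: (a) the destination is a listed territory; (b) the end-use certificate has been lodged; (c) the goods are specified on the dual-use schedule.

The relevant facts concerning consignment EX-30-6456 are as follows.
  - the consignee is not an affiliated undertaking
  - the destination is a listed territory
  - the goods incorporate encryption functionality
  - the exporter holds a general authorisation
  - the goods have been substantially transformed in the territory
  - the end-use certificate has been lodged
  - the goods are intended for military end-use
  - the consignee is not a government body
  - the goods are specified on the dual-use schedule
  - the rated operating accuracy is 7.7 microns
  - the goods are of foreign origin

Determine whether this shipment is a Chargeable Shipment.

section 12 — Critical Export: [the destination is a listed territory? yes] AND [the end-use certificate has been lodged? yes] AND [the goods are specified on the dual-use schedule? yes] → satisfied.
section 2 — Tier II Article: [the goods do not incorporate encryption functionality? no] AND [rated operating accuracy: 7.7 microns ≤ 5.9 microns? no] AND [the consignee is a government body? no] → not satisfied.
section 11 — Chargeable Shipment: [Critical Export (section 12)? yes] OR [Tier II Article (section 2)? no] → satisfied.

Yes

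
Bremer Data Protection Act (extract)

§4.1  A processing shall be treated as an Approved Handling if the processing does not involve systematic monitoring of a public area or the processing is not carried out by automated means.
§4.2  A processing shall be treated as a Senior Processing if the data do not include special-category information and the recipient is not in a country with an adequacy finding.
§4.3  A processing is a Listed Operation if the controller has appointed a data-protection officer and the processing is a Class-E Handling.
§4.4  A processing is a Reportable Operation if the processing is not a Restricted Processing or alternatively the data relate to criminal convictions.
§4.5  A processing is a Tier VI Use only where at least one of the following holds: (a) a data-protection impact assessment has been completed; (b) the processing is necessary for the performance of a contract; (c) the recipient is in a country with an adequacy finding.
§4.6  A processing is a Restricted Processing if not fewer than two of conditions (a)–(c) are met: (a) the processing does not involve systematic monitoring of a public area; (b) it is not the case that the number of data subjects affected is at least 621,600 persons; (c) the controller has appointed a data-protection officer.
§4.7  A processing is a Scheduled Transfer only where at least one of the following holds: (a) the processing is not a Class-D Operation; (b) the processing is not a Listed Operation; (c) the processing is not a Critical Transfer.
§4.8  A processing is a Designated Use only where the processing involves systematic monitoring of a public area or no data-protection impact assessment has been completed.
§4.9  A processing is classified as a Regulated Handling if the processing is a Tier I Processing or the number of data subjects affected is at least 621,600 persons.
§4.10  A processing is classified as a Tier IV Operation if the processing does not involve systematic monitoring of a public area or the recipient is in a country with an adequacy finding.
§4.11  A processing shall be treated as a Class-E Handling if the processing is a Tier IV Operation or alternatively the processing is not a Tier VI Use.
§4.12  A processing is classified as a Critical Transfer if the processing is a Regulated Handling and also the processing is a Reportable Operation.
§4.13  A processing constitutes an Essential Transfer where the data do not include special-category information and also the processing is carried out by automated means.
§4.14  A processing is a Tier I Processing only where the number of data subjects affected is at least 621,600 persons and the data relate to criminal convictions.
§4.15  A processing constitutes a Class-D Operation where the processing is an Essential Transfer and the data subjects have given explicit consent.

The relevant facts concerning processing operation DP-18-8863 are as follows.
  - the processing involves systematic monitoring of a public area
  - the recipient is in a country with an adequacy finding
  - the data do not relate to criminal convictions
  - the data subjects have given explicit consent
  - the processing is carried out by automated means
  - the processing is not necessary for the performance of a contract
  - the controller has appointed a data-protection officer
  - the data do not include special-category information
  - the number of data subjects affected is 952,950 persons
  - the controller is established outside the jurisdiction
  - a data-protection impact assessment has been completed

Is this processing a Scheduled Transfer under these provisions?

No

Under §4.13: the data do not include special-category information? yes; and the processing is carried out by automated means? yes. So the processing is an Essential Transfer.
Under §4.15: Essential Transfer (§4.13)? yes; and the data subjects have given explicit consent? yes. So the processing is a Class-D Operation.
Under §4.10: the processing does not involve systematic monitoring of a public area? no; or the recipient is in a country with an adequacy finding? yes. So the processing is a Tier IV Operation.
Under §4.5: a data-protection impact assessment has been completed? yes; or the processing is necessary for the performance of a contract? no; or the recipient is in a country with an adequacy finding? yes. So the processing is a Tier VI Use.
Under §4.11: Tier IV Operation (§4.10)? yes; or not a Tier VI Use (§4.5)? no. So the processing is a Class-E Handling.
Under §4.3: the controller has appointed a data-protection officer? yes; and Class-E Handling (§4.11)? yes. So the processing is a Listed Operation.
Under §4.14: number of data subjects affected: 952,950 persons ≥ 621,600 persons? yes; and the data relate to criminal convictions? no. So the processing is not a Tier I Processing.
Under §4.9: Tier I Processing (§4.14)? no; or number of data subjects affected: 952,950 persons ≥ 621,600 persons? yes. So the processing is a Regulated Handling.
Under §4.6: the processing does not involve systematic monitoring of a public area? no; number of data subjects affected: 952,950 persons ≥ 621,600 persons? yes, so negated condition no; the controller has appointed a data-protection officer? yes — 1 of 3 hold (need ≥2) → not satisfied.
Under §4.4: not a Restricted Processing (§4.6)? yes; or the data relate to criminal convictions? no. So the processing is a Reportable Operation.
Under §4.12: Regulated Handling (§4.9)? yes; and Reportable Operation (§4.4)? yes. So the processing is a Critical Transfer.
Under §4.7: not a Class-D Operation (§4.15)? no; or not a Listed Operation (§4.3)? no; or not a Critical Transfer (§4.12)? no. So the processing is not a Scheduled Transfer.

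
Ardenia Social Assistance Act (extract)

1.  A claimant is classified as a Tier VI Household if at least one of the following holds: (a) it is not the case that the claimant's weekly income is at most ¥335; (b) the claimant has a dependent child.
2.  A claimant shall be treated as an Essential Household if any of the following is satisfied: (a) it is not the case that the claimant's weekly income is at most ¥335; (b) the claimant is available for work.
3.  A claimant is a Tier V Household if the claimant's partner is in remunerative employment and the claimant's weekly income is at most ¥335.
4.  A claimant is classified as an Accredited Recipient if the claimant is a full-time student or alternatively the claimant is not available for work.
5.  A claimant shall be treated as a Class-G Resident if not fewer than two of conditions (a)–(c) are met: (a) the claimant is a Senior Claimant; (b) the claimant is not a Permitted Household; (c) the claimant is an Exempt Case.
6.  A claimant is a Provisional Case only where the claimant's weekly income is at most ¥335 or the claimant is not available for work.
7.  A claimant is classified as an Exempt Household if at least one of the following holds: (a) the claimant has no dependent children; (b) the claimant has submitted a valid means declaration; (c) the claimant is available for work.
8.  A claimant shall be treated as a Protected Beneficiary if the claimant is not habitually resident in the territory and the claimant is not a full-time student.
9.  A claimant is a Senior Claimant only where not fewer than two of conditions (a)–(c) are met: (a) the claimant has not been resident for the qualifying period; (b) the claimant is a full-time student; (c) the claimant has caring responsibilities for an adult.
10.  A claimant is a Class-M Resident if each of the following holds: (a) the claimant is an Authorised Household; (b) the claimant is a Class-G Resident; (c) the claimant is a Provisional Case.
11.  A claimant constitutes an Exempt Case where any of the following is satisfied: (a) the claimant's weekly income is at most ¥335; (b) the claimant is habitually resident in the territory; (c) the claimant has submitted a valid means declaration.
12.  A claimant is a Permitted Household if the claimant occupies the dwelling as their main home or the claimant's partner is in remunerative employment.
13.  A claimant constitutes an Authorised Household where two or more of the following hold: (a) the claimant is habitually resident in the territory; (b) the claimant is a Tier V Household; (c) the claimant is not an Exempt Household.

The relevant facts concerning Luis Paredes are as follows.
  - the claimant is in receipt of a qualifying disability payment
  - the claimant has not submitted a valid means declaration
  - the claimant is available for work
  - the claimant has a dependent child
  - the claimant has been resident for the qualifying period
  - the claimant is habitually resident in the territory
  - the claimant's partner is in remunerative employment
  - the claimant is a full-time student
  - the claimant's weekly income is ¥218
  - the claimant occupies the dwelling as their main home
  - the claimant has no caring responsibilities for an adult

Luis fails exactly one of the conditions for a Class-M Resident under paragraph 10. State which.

Class-G Resident

Under paragraph 3: the claimant's partner is in remunerative employment? yes; and claimant's weekly income: ¥218 ≤ ¥335? yes. So the claimant is a Tier V Household.
Under paragraph 7: the claimant has no dependent children? no; or the claimant has submitted a valid means declaration? no; or the claimant is available for work? yes. So the claimant is an Exempt Household.
Under paragraph 13: the claimant is habitually resident in the territory? yes; Tier V Household (paragraph 3)? yes; not an Exempt Household (paragraph 7)? no — 2 of 3 hold (need ≥2) → satisfied.
Under paragraph 9: the claimant has not been resident for the qualifying period? no; the claimant is a full-time student? yes; the claimant has caring responsibilities for an adult? no — 1 of 3 hold (need ≥2) → not satisfied.
Under paragraph 12: the claimant occupies the dwelling as their main home? yes; or the claimant's partner is in remunerative employment? yes. So the claimant is a Permitted Household.
Under paragraph 11: claimant's weekly income: ¥218 ≤ ¥335? yes; or the claimant is habitually resident in the territory? yes; or the claimant has submitted a valid means declaration? no. So the claimant is an Exempt Case.
Under paragraph 5: Senior Claimant (paragraph 9)? no; not a Permitted Household (paragraph 12)? no; Exempt Case (paragraph 11)? yes — 1 of 3 hold (need ≥2) → not satisfied.
Under paragraph 6: claimant's weekly income: ¥218 ≤ ¥335? yes; or the claimant is not available for work? no. So the claimant is a Provisional Case.
Under paragraph 10: Authorised Household (paragraph 13)? yes; and Class-G Resident (paragraph 5)? no; and Provisional Case (paragraph 6)? yes. So the claimant is not a Class-M Resident.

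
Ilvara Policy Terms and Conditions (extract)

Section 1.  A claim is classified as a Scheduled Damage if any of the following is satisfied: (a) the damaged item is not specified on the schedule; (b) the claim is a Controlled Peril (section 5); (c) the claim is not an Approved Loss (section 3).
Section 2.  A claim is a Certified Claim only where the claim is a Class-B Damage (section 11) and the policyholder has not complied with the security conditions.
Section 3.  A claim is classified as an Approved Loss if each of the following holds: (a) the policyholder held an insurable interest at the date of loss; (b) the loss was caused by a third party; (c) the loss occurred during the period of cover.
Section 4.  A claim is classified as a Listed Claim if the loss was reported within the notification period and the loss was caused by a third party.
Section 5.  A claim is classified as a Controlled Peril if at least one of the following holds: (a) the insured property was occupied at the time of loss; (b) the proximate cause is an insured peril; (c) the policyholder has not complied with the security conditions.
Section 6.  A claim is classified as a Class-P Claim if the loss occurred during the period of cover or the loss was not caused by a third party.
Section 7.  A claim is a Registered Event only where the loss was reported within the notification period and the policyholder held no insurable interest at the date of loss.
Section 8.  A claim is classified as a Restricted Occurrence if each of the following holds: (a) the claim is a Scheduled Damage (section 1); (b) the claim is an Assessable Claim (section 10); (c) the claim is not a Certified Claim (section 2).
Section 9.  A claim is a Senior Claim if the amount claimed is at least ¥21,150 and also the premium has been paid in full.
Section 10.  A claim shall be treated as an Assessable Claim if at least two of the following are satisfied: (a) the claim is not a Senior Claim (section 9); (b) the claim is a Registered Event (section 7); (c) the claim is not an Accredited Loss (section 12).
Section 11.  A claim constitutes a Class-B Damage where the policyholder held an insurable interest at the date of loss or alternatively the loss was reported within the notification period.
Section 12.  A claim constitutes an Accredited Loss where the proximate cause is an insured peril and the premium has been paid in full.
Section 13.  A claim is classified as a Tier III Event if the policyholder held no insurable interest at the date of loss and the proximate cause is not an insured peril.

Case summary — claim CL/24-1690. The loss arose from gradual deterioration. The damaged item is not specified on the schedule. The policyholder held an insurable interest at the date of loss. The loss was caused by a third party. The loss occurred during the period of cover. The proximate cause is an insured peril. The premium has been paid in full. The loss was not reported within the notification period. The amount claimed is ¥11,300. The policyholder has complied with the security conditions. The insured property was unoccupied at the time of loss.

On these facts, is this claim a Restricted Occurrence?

Under section 5: the insured property was occupied at the time of loss? no; or the proximate cause is an insured peril? yes; or the policyholder has not complied with the security conditions? no. So the claim is a Controlled Peril.
Under section 3: the policyholder held an insurable interest at the date of loss? yes; and the loss was caused by a third party? yes; and the loss occurred during the period of cover? yes. So the claim is an Approved Loss.
Under section 1: the damaged item is not specified on the schedule? yes; or Controlled Peril (section 5)? yes; or not an Approved Loss (section 3)? no. So the claim is a Scheduled Damage.
Under section 9: amount claimed: ¥11,300 ≥ ¥21,150? no; and the premium has been paid in full? yes. So the claim is not a Senior Claim.
Under section 7: the loss was reported within the notification period? no; and the policyholder held no insurable interest at the date of loss? no. So the claim is not a Registered Event.
Under section 12: the proximate cause is an insured peril? yes; and the premium has been paid in full? yes. So the claim is an Accredited Loss.
Under section 10: not a Senior Claim (section 9)? yes; Registered Event (section 7)? no; not an Accredited Loss (section 12)? no — 1 of 3 hold (need ≥2) → not satisfied.
Under section 11: the policyholder held an insurable interest at the date of loss? yes; or the loss was reported within the notification period? no. So the claim is a Class-B Damage.
Under section 2: Class-B Damage (section 11)? yes; and the policyholder has not complied with the security conditions? no. So the claim is not a Certified Claim.
Under section 8: Scheduled Damage (section 1)? yes; and Assessable Claim (section 10)? no; and not a Certified Claim (section 2)? yes. So the claim is not a Restricted Occurrence.

No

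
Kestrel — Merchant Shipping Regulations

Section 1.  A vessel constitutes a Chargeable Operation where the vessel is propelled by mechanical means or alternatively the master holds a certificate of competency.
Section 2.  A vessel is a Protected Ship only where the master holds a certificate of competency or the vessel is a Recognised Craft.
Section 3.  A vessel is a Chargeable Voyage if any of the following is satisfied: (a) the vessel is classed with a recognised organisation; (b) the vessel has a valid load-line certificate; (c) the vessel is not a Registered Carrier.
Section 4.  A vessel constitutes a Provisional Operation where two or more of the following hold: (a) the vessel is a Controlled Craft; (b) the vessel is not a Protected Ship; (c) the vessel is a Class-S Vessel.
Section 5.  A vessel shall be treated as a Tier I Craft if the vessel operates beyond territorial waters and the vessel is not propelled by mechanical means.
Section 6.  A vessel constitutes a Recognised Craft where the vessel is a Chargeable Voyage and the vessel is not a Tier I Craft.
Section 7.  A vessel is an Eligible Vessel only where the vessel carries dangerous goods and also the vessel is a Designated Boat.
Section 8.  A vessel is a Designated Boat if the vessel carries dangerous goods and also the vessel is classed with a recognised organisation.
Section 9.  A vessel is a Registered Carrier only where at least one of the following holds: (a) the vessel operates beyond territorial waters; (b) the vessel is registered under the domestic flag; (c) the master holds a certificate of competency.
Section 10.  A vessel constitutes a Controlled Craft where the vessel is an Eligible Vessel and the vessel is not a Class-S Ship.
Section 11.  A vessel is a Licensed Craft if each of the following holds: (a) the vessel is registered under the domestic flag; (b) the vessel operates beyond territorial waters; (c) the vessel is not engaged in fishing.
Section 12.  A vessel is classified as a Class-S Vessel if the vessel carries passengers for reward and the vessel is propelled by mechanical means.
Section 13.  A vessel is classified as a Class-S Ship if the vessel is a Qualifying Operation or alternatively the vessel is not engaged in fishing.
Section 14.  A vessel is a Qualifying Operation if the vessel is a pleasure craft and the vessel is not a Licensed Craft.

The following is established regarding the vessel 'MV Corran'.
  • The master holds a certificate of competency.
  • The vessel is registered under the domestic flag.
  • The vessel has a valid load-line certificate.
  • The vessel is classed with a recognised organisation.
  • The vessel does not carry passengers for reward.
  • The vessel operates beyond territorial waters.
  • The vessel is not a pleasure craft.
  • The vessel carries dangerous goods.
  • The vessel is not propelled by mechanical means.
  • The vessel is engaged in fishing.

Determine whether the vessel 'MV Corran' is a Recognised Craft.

No

section 9 — Registered Carrier: [the vessel operates beyond territorial waters? yes] OR [the vessel is registered under the domestic flag? yes] OR [the master holds a certificate of competency? yes] → satisfied.
section 3 — Chargeable Voyage: [the vessel is classed with a recognised organisation? yes] OR [the vessel has a valid load-line certificate? yes] OR [not a Registered Carrier (section 9)? no] → satisfied.
section 5 — Tier I Craft: [the vessel operates beyond territorial waters? yes] AND [the vessel is not propelled by mechanical means? yes] → satisfied.
section 6 — Recognised Craft: [Chargeable Voyage (section 3)? yes] AND [not a Tier I Craft (section 5)? no] → not satisfied.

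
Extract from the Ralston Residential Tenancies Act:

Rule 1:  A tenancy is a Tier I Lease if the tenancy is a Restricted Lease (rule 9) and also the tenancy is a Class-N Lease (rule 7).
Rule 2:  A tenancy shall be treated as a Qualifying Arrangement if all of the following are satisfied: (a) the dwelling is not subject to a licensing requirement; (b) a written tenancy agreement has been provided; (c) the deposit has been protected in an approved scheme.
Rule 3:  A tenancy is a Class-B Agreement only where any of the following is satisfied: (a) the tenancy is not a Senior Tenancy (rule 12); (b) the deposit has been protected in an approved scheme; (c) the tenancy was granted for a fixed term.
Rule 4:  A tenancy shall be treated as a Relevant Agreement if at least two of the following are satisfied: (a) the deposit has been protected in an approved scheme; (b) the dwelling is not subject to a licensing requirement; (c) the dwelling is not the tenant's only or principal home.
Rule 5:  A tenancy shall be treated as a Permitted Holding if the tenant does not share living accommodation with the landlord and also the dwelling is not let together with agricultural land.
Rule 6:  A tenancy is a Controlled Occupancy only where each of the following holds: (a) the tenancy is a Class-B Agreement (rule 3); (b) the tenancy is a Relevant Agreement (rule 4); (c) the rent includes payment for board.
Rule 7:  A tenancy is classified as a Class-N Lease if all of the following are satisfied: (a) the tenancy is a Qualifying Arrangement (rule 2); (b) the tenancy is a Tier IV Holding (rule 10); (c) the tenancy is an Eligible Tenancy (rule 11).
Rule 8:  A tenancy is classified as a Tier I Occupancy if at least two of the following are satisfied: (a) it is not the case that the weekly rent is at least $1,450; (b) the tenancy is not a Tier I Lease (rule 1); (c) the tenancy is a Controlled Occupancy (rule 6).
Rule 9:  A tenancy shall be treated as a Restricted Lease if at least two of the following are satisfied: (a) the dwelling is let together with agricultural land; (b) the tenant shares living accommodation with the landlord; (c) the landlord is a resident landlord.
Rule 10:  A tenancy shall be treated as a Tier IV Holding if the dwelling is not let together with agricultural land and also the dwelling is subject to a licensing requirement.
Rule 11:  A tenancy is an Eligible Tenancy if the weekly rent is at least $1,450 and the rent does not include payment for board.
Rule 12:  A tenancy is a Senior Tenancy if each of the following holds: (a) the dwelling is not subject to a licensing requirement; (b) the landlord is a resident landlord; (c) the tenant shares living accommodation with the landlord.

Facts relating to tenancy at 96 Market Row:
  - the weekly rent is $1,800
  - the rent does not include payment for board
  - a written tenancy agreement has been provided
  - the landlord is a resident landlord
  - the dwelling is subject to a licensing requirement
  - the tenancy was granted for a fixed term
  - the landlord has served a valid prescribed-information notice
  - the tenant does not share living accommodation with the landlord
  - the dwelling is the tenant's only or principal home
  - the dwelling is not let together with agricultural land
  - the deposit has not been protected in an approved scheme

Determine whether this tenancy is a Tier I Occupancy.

rule 9 — Restricted Lease: the dwelling is let together with agricultural land? no; the tenant shares living accommodation with the landlord? no; the landlord is a resident landlord? yes — 1 of 3 hold (need ≥2) → not satisfied.
rule 2 — Qualifying Arrangement: [the dwelling is not subject to a licensing requirement? no] AND [a written tenancy agreement has been provided? yes] AND [the deposit has been protected in an approved scheme? no] → not satisfied.
rule 10 — Tier IV Holding: [the dwelling is not let together with agricultural land? yes] AND [the dwelling is subject to a licensing requirement? yes] → satisfied.
rule 11 — Eligible Tenancy: [weekly rent: $1,800 ≥ $1,450? yes] AND [the rent does not include payment for board? yes] → satisfied.
rule 7 — Class-N Lease: [Qualifying Arrangement (rule 2)? no] AND [Tier IV Holding (rule 10)? yes] AND [Eligible Tenancy (rule 11)? yes] → not satisfied.
rule 1 — Tier I Lease: [Restricted Lease (rule 9)? no] AND [Class-N Lease (rule 7)? no] → not satisfied.
rule 12 — Senior Tenancy: [the dwelling is not subject to a licensing requirement? no] AND [the landlord is a resident landlord? yes] AND [the tenant shares living accommodation with the landlord? no] → not satisfied.
rule 3 — Class-B Agreement: [not a Senior Tenancy (rule 12)? yes] OR [the deposit has been protected in an approved scheme? no] OR [the tenancy was granted for a fixed term? yes] → satisfied.
rule 4 — Relevant Agreement: the deposit has been protected in an approved scheme? no; the dwelling is not subject to a licensing requirement? no; the dwelling is not the tenant's only or principal home? no — 0 of 3 hold (need ≥2) → not satisfied.
rule 6 — Controlled Occupancy: [Class-B Agreement (rule 3)? yes] AND [Relevant Agreement (rule 4)? no] AND [the rent includes payment for board? no] → not satisfied.
rule 8 — Tier I Occupancy: weekly rent: $1,800 ≥ $1,450? yes, so negated condition no; not a Tier I Lease (rule 1)? yes; Controlled Occupancy (rule 6)? no — 1 of 3 hold (need ≥2) → not satisfied.

No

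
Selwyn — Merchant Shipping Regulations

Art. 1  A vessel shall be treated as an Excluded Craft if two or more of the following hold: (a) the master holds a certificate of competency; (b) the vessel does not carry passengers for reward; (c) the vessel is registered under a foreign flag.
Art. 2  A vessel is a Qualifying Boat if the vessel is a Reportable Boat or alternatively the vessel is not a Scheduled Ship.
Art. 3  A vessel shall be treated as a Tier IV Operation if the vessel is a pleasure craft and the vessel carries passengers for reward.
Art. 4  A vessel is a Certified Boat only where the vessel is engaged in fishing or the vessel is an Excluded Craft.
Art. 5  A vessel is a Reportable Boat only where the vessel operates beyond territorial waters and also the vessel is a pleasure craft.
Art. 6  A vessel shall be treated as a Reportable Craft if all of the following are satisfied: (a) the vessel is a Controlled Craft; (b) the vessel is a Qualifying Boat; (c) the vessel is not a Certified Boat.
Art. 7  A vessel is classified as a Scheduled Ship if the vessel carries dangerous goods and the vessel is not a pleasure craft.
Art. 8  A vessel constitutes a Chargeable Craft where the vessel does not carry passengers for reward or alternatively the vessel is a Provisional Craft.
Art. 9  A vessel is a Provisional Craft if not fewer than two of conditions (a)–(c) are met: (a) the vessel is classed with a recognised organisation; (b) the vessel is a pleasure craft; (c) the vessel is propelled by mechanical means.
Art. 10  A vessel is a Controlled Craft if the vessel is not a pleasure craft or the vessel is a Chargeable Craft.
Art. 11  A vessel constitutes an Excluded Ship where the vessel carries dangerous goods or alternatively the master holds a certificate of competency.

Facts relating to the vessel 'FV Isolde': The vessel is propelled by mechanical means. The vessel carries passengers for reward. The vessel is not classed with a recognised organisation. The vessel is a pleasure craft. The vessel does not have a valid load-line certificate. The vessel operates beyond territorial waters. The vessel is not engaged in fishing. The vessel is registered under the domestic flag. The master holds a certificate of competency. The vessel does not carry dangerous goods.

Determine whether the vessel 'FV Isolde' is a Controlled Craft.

article 9 — Provisional Craft: the vessel is classed with a recognised organisation? no; the vessel is a pleasure craft? yes; the vessel is propelled by mechanical means? yes — 2 of 3 hold (need ≥2) → satisfied.
article 8 — Chargeable Craft: [the vessel does not carry passengers for reward? no] OR [Provisional Craft (article 9)? yes] → satisfied.
article 10 — Controlled Craft: [the vessel is not a pleasure craft? no] OR [Chargeable Craft (article 8)? yes] → satisfied.

Yes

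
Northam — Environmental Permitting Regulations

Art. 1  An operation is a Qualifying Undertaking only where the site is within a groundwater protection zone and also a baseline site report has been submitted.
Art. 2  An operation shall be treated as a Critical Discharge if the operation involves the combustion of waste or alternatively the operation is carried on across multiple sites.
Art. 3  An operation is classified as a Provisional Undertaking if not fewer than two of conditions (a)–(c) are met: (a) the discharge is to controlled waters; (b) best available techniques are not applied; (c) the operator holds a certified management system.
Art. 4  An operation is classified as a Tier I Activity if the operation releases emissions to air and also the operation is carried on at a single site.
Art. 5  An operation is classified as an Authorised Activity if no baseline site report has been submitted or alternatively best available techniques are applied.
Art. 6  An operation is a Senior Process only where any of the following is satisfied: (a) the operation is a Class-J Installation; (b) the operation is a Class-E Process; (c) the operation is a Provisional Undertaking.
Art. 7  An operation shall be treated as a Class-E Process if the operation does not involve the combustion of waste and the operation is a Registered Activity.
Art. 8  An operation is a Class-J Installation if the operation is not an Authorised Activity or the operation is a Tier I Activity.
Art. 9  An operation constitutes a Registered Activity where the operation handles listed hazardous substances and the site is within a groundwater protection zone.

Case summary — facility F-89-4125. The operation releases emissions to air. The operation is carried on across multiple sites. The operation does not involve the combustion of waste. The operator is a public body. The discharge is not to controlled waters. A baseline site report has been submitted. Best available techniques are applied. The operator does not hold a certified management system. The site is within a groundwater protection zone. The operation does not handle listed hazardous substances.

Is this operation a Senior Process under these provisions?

No

Under article 5: no baseline site report has been submitted? no; or best available techniques are applied? yes. So the operation is an Authorised Activity.
Under article 4: the operation releases emissions to air? yes; and the operation is carried on at a single site? no. So the operation is not a Tier I Activity.
Under article 8: not an Authorised Activity (article 5)? no; or Tier I Activity (article 4)? no. So the operation is not a Class-J Installation.
Under article 9: the operation handles listed hazardous substances? no; and the site is within a groundwater protection zone? yes. So the operation is not a Registered Activity.
Under article 7: the operation does not involve the combustion of waste? yes; and Registered Activity (article 9)? no. So the operation is not a Class-E Process.
Under article 3: the discharge is to controlled waters? no; best available techniques are not applied? no; the operator holds a certified management system? no — 0 of 3 hold (need ≥2) → not satisfied.
Under article 6: Class-J Installation (article 8)? no; or Class-E Process (article 7)? no; or Provisional Undertaking (article 3)? no. So the operation is not a Senior Process.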